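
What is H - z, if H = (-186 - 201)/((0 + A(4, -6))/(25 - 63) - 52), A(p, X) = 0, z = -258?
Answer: 13803/52 ≈ 265.44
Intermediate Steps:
H = 387/52 (H = (-186 - 201)/((0 + 0)/(25 - 63) - 52) = -387/(0/(-38) - 52) = -387/(0*(-1/38) - 52) = -387/(0 - 52) = -387/(-52) = -387*(-1/52) = 387/52 ≈ 7.4423)
H - z = 387/52 - 1*(-258) = 387/52 + 258 = 13803/52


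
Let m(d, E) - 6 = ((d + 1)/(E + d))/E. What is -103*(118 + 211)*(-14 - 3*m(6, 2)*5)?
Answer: 59946103/16 ≈ 3.7466e+6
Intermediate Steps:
m(d, E) = 6 + (1 + d)/(E*(E + d)) (m(d, E) = 6 + ((d + 1)/(E + d))/E = 6 + ((1 + d)/(E + d))/E = 6 + (1 + d)/(E*(E + d)))
-103*(118 + 211)*(-14 - 3*m(6, 2)*5) = -103*(118 + 211)*(-14 - 3*(1 + 6 + 6*2**2 + 6*2*6)/(2*(2 + 6))*5) = -33887*(-14 - 3*(1 + 6 + 6*4 + 72)/(2*8)*5) = -33887*(-14 - 3*(1 + 6 + 24 + 72)/(2*8)*5) = -33887*(-14 - 3*103/(2*8)*5) = -33887*(-14 - 3*103/16*5) = -33887*(-14 - 309/16*5) = -33887*(-14 - 1545/16) = -33887*(-1769)/16 = -103*(-582001/16) = 59946103/16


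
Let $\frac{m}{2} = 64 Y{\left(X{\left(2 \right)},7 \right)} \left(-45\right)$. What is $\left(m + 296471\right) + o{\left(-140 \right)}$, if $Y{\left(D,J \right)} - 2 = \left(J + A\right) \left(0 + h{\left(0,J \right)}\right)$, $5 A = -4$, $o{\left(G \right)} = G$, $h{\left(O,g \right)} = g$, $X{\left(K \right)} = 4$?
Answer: $34827$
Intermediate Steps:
$A = - \frac{4}{5}$ ($A = \frac{1}{5} \left(-4\right) = - \frac{4}{5} \approx -0.8$)
$Y{\left(D,J \right)} = 2 + J \left(- \frac{4}{5} + J\right)$ ($Y{\left(D,J \right)} = 2 + \left(J - \frac{4}{5}\right) \left(0 + J\right) = 2 + \left(- \frac{4}{5} + J\right) J = 2 + J \left(- \frac{4}{5} + J\right)$)
$m = -261504$ ($m = 2 \cdot 64 \left(2 + 7^{2} - \frac{28}{5}\right) \left(-45\right) = 2 \cdot 64 \left(2 + 49 - \frac{28}{5}\right) \left(-45\right) = 2 \cdot 64 \cdot \frac{227}{5} \left(-45\right) = 2 \cdot \frac{14528}{5} \left(-45\right) = 2 \left(-130752\right) = -261504$)
$\left(m + 296471\right) + o{\left(-140 \right)} = \left(-261504 + 296471\right) - 140 = 34967 - 140 = 34827$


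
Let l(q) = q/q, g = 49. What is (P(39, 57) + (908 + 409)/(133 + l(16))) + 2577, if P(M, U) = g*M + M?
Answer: 607935/134 ≈ 4536.8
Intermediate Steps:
l(q) = 1
P(M, U) = 50*M (P(M, U) = 49*M + M = 50*M)
(P(39, 57) + (908 + 409)/(133 + l(16))) + 2577 = (50*39 + (908 + 409)/(133 + 1)) + 2577 = (1950 + 1317/134) + 2577 = 262617/134 + 2577 = 607935/134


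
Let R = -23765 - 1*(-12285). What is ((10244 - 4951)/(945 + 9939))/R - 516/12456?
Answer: -298792883/7205353120 ≈ -0.041468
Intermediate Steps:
R = -11480 (R = -23765 + 12285 = -11480)
((10244 - 4951)/(945 + 9939))/R - 516/12456 = ((10244 - 4951)/(945 + 9939))/(-11480) - 516/12456 = (5293/10884)*(-1/11480) - 516*1/12456 = (5293*(1/10884))*(-1/11480) - 43/1038 = (5293/10884)*(-1/11480) - 43/1038 = -5293/124948320 - 43/1038 = -298792883/7205353120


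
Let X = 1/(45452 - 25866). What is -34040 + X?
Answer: -666707439/19586 ≈ -34040.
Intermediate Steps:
X = 1/19586 ≈ 5.1057e-5
-34040 + X = -34040 + 1/19586 = -666707439/19586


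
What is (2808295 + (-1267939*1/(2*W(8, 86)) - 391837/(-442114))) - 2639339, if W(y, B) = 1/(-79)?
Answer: 11108677367569/221057 ≈ 5.0253e+7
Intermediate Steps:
W(y, B) = -1/79
(2808295 + (-1267939*1/(2*W(8, 86)) - 391837/(-442114))) - 2639339 = (2808295 + (-1267939/((-1/79*2)) - 391837/(-442114))) - 2639339 = (2808295 + (-1267939/(-2/79) - 391837*(-1/442114))) - 2639339 = (2808295 + (-1267939*(-79/2) + 391837/442114)) - 2639339 = (2808295 + (100167181/2 + 391837/442114)) - 2639339 = (2808295 + 11071328461077/221057) - 2639339 = 11692121728892/221057 - 2639339 = 11108677367569/221057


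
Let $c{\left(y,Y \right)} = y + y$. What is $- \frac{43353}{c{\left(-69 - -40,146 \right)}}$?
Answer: $\frac{43353}{58} \approx 747.47$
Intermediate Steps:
$c{\left(y,Y \right)} = 2 y$
$- \frac{43353}{c{\left(-69 - -40,146 \right)}} = - \frac{43353}{2 \left(-69 - -40\right)} = - \frac{43353}{2 \left(-69 + 40\right)} = - \frac{43353}{2 \left(-29\right)} = - \frac{43353}{-58} = \left(-43353\right) \left(- \frac{1}{58}\right) = \frac{43353}{58}$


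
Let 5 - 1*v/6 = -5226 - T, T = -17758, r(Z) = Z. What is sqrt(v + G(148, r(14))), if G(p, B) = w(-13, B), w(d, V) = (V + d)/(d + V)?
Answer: I*sqrt(75161) ≈ 274.16*I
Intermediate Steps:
w(d, V) = 1 (w(d, V) = (V + d)/(V + d) = 1)
G(p, B) = 1
v = -75162 (v = 30 - 6*(-5226 - 1*(-17758)) = 30 - 6*(-5226 + 17758) = 30 - 6*12532 = 30 - 75192 = -75162)
sqrt(v + G(148, r(14))) = sqrt(-75162 + 1) = sqrt(-75161) = I*sqrt(75161)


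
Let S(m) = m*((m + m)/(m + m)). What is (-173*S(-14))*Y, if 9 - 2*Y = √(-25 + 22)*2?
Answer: 10899 - 2422*I*√3 ≈ 10899.0 - 4195.0*I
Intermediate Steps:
S(m) = m (S(m) = m*((2*m)/((2*m))) = m*((2*m)*(1/(2*m))) = m*1 = m)
Y = 9/2 - I*√3 (Y = 9/2 - √(-25 + 22)*2/2 = 9/2 - √(-3)*2/2 = 9/2 - I*√3*2/2 = 9/2 - I*√3 ≈ 4.5 - 1.732*I)
(-173*S(-14))*Y = (-173*(-14))*(9/2 - I*√3) = 2422*(9/2 - I*√3) = 10899 - 2422*I*√3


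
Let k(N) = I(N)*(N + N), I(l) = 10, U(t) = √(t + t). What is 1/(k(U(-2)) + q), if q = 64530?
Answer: 6453/416412250 - 2*I/208206125 ≈ 1.5497e-5 - 9.6059e-9*I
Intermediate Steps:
U(t) = √2*√t (U(t) = √(2*t) = √2*√t)
k(N) = 20*N (k(N) = 10*(N + N) = 10*(2*N) = 20*N)
1/(k(U(-2)) + q) = 1/(20*(√2*√(-2)) + 64530) = 1/(20*(√2*(I*√2)) + 64530) = 1/(20*(2*I) + 64530) = 1/(40*I + 64530) = 1/(64530 + 40*I) = (64530 - 40*I)/4164122500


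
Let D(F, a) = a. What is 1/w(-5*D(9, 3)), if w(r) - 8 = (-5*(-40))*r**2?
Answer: 1/45008 ≈ 2.2218e-5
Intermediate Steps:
w(r) = 8 + 200*r**2 (w(r) = 8 + (-5*(-40))*r**2 = 8 + 200*r**2)
1/w(-5*D(9, 3)) = 1/(8 + 200*(-5*3)**2) = 1/(8 + 200*(-15)**2) = 1/(8 + 200*225) = 1/(8 + 45000) = 1/45008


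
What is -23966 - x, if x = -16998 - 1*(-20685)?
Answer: -27653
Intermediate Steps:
x = 3687 (x = -16998 + 20685 = 3687)
-23966 - x = -23966 - 1*3687 = -23966 - 3687 = -27653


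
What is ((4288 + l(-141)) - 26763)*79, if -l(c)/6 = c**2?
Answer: -11199119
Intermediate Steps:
l(c) = -6*c**2
((4288 + l(-141)) - 26763)*79 = ((4288 - 6*(-141)**2) - 26763)*79 = ((4288 - 6*19881) - 26763)*79 = ((4288 - 119286) - 26763)*79 = (-114998 - 26763)*79 = -141761*79 = -11199119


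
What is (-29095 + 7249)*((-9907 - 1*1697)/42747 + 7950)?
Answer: -2474620548972/14249 ≈ -1.7367e+8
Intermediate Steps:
(-29095 + 7249)*((-9907 - 1*1697)/42747 + 7950) = -21846*((-9907 - 1697)*(1/42747) + 7950) = -21846*(-11604*1/42747 + 7950) = -21846*(-3868/14249 + 7950) = -21846*113275682/14249 = -2474620548972/14249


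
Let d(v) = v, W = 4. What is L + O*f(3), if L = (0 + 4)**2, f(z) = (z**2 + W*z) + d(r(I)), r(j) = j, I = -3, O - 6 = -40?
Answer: -596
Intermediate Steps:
O = -34 (O = 6 - 40 = -34)
f(z) = -3 + z**2 + 4*z (f(z) = (z**2 + 4*z) - 3 = -3 + z**2 + 4*z)
L = 16 (L = 4**2 = 16)
L + O*f(3) = 16 - 34*(-3 + 3**2 + 4*3) = 16 - 34*(-3 + 9 + 12) = 16 - 34*18 = 16 - 612 = -596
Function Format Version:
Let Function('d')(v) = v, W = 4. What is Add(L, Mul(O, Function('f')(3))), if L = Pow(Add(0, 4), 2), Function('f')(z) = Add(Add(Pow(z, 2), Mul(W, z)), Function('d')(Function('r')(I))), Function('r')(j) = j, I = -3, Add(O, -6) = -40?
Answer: -596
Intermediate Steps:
O = -34 (O = Add(6, -40) = -34)
Function('f')(z) = Add(-3, Pow(z, 2), Mul(4, z)) (Function('f')(z) = Add(Add(Pow(z, 2), Mul(4, z)), -3) = Add(-3, Pow(z, 2), Mul(4, z)))
L = 16 (L = Pow(4, 2) = 16)
Add(L, Mul(O, Function('f')(3))) = Add(16, Mul(-34, Add(-3, Pow(3, 2), Mul(4, 3)))) = Add(16, Mul(-34, Add(-3, 9, 12))) = Add(16, Mul(-34, 18)) = Add(16, -612) = -596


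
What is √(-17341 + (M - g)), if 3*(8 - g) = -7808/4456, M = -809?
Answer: I*√50703142974/1671 ≈ 134.75*I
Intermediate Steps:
g = 14344/1671 (g = 8 - (-7808)/(3*4456) = 8 - ⅓*(-976/557) = 8 + 976/1671 = 14344/1671 ≈ 8.5841)
√(-17341 + (M - g)) = √(-17341 + (-809 - 1*14344/1671)) = √(-17341 + (-809 - 14344/1671)) = √(-17341 - 1366183/1671) = √(-30342994/1671) = I*√50703142974/1671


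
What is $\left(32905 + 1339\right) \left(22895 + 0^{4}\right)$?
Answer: $784016380$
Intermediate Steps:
$\left(32905 + 1339\right) \left(22895 + 0^{4}\right) = 34244 \left(22895 + 0\right) = 34244 \cdot 22895 = 784016380$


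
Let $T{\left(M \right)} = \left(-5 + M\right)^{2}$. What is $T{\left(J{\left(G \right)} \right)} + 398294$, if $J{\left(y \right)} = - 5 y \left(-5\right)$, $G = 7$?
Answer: $427194$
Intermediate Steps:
$J{\left(y \right)} = 25 y$
$T{\left(J{\left(G \right)} \right)} + 398294 = \left(-5 + 25 \cdot 7\right)^{2} + 398294 = \left(-5 + 175\right)^{2} + 398294 = 170^{2} + 398294 = 28900 + 398294 = 427194$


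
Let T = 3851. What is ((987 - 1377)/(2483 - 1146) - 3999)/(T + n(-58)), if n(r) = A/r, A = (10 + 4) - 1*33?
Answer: -103376358/99551683 ≈ -1.0384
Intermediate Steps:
A = -19 (A = 14 - 33 = -19)
n(r) = -19/r
((987 - 1377)/(2483 - 1146) - 3999)/(T + n(-58)) = ((987 - 1377)/(2483 - 1146) - 3999)/(3851 - 19/(-58)) = (-390/1337 - 3999)/(3851 - 19*(-1/58)) = (-390*1/1337 - 3999)/(3851 + 19/58) = (-390/1337 - 3999)/(223377/58) = -5347053/1337*58/223377 = -103376358/99551683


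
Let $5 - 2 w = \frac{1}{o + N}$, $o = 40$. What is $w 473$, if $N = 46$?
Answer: $\frac{4719}{4} \approx 1179.8$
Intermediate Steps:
$w = \frac{429}{172}$ ($w = \frac{5}{2} - \frac{1}{2 \left(40 + 46\right)} = \frac{5}{2} - \frac{1}{2 \cdot 86} = \frac{5}{2} - \frac{1}{172} = \frac{429}{172} \approx 2.4942$)
$w 473 = \frac{429}{172} \cdot 473 = \frac{4719}{4}$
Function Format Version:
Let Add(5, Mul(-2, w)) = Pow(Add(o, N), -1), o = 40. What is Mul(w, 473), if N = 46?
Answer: Rational(4719, 4) ≈ 1179.8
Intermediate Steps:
w = Rational(429, 172) (w = Add(Rational(5, 2), Mul(Rational(-1, 2), Pow(Add(40, 46), -1))) = Add(Rational(5, 2), Mul(Rational(-1, 2), Pow(86, -1))) = Add(Rational(5, 2), Mul(Rational(-1, 2), Rational(1, 86))) = Add(Rational(5, 2), Rational(-1, 172)) = Rational(429, 172) ≈ 2.4942)
Mul(w, 473) = Mul(Rational(429, 172), 473) = Rational(4719, 4)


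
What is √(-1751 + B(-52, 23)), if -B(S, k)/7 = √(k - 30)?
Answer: √(-1751 - 7*I*√7) ≈ 0.2213 - 41.846*I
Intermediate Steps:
B(S, k) = -7*√(-30 + k) (B(S, k) = -7*√(k - 30) = -7*√(-30 + k))
√(-1751 + B(-52, 23)) = √(-1751 - 7*√(-30 + 23)) = √(-1751 - 7*I*√7)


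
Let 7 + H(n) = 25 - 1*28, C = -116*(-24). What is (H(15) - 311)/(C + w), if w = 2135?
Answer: -321/4919 ≈ -0.065257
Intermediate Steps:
C = 2784
H(n) = -10 (H(n) = -7 + (25 - 1*28) = -7 + (25 - 28) = -7 - 3 = -10)
(H(15) - 311)/(C + w) = (-10 - 311)/(2784 + 2135) = -321/4919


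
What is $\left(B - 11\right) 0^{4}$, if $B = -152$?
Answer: $0$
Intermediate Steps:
$\left(B - 11\right) 0^{4} = \left(-152 - 11\right) 0^{4} = \left(-163\right) 0 = 0$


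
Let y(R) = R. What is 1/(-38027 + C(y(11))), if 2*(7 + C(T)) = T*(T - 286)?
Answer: -2/79093 ≈ -2.5287e-5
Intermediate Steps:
C(T) = -7 + T*(-286 + T)/2 (C(T) = -7 + (T*(T - 286))/2 = -7 + (T*(-286 + T))/2 = -7 + T*(-286 + T)/2)
1/(-38027 + C(y(11))) = 1/(-38027 + (-7 + (1/2)*11**2 - 143*11)) = 1/(-38027 + (-7 + (1/2)*121 - 1573)) = 1/(-38027 + (-7 + 121/2 - 1573)) = 1/(-38027 - 3039/2) = 1/(-79093/2) = -2/79093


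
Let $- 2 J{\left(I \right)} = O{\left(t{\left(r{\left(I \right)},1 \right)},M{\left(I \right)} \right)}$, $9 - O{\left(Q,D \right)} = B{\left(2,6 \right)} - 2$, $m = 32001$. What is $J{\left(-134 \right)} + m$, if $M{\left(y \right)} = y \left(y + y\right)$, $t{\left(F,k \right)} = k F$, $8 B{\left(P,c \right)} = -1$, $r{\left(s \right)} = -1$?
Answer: $\frac{511927}{16} \approx 31995.0$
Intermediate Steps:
$B{\left(P,c \right)} = - \frac{1}{8}$ ($B{\left(P,c \right)} = \frac{1}{8} \left(-1\right) = - \frac{1}{8}$)
$t{\left(F,k \right)} = F k$
$M{\left(y \right)} = 2 y^{2}$ ($M{\left(y \right)} = y 2 y = 2 y^{2}$)
$O{\left(Q,D \right)} = \frac{89}{8}$ ($O{\left(Q,D \right)} = 9 - \left(- \frac{1}{8} - 2\right) = 9 - - \frac{17}{8} = 9 + \frac{17}{8} = \frac{89}{8}$)
$J{\left(I \right)} = - \frac{89}{16}$ ($J{\left(I \right)} = \left(- \frac{1}{2}\right) \frac{89}{8} = - \frac{89}{16}$)
$J{\left(-134 \right)} + m = - \frac{89}{16} + 32001 = \frac{511927}{16}$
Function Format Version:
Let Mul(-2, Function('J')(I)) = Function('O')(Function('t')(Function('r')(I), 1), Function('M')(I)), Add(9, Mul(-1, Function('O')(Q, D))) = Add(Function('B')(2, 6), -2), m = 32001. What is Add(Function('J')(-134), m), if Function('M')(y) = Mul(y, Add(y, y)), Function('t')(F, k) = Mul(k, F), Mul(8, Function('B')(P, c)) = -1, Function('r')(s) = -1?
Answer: Rational(511927, 16) ≈ 31995.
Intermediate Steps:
Function('B')(P, c) = Rational(-1, 8) (Function('B')(P, c) = Mul(Rational(1, 8), -1) = Rational(-1, 8))
Function('t')(F, k) = Mul(F, k)
Function('M')(y) = Mul(2, Pow(y, 2)) (Function('M')(y) = Mul(y, Mul(2, y)) = Mul(2, Pow(y, 2)))
Function('O')(Q, D) = Rational(89, 8) (Function('O')(Q, D) = Add(9, Mul(-1, Add(Rational(-1, 8), -2))) = Add(9, Mul(-1, Rational(-17, 8))) = Add(9, Rational(17, 8)) = Rational(89, 8))
Function('J')(I) = Rational(-89, 16) (Function('J')(I) = Mul(Rational(-1, 2), Rational(89, 8)) = Rational(-89, 16))
Add(Function('J')(-134), m) = Add(Rational(-89, 16), 32001) = Rational(511927, 16)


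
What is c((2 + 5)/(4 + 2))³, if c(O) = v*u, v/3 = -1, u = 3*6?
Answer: -157464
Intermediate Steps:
u = 18
v = -3 (v = 3*(-1) = -3)
c(O) = -54 (c(O) = -3*18 = -54)
c((2 + 5)/(4 + 2))³ = (-54)³ = -157464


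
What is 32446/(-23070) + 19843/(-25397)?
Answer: -640904536/292954395 ≈ -2.1877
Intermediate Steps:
32446/(-23070) + 19843/(-25397) = 32446*(-1/23070) + 19843*(-1/25397) = -16223/11535 - 19843/25397 = -640904536/292954395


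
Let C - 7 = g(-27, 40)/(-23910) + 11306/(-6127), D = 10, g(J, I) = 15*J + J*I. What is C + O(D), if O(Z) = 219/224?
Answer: 6775810961/1093841056 ≈ 6.1945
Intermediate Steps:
g(J, I) = 15*J + I*J
O(Z) = 219/224 (O(Z) = 219*(1/224) = 219/224)
C = 50949875/9766438 (C = 7 + (-27*(15 + 40)/(-23910) + 11306/(-6127)) = 7 + (-27*55*(-1/23910) + 11306*(-1/6127)) = 7 + (-1485*(-1/23910) - 11306/6127) = 7 + (99/1594 - 11306/6127) = 7 - 17415191/9766438 = 50949875/9766438 ≈ 5.2168)
C + O(D) = 50949875/9766438 + 219/224 = 6775810961/1093841056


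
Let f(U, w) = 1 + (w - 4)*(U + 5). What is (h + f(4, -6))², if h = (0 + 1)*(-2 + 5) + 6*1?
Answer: 6400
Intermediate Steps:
f(U, w) = 1 + (-4 + w)*(5 + U)
h = 9 (h = 1*3 + 6 = 3 + 6 = 9)
(h + f(4, -6))² = (9 + (-19 - 4*4 + 5*(-6) + 4*(-6)))² = (9 + (-19 - 16 - 30 - 24))² = (9 - 89)² = (-80)² = 6400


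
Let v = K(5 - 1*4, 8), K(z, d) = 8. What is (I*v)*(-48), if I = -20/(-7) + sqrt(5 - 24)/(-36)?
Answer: -7680/7 + 32*I*sqrt(19)/3 ≈ -1097.1 + 46.495*I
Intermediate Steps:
I = 20/7 - I*sqrt(19)/36 (I = -20*(-1/7) + sqrt(-19)*(-1/36) = 20/7 + (I*sqrt(19))*(-1/36) = 20/7 - I*sqrt(19)/36 ≈ 2.8571 - 0.12108*I)
v = 8
(I*v)*(-48) = ((20/7 - I*sqrt(19)/36)*8)*(-48) = (160/7 - 2*I*sqrt(19)/9)*(-48) = -7680/7 + 32*I*sqrt(19)/3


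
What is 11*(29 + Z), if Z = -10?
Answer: 209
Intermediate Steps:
11*(29 + Z) = 11*(29 - 10) = 11*19 = 209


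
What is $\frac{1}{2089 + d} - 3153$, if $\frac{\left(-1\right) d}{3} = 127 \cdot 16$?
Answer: $- \frac{12634072}{4007} \approx -3153.0$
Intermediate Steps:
$d = -6096$ ($d = - 3 \cdot 127 \cdot 16 = \left(-3\right) 2032 = -6096$)
$\frac{1}{2089 + d} - 3153 = \frac{1}{2089 - 6096} - 3153 = \frac{1}{-4007} - 3153 = - \frac{1}{4007} - 3153 = - \frac{12634072}{4007}$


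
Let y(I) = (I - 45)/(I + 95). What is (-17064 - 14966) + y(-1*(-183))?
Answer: -4452101/139 ≈ -32030.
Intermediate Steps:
y(I) = (-45 + I)/(95 + I)
(-17064 - 14966) + y(-1*(-183)) = (-17064 - 14966) + (-45 - 1*(-183))/(95 - 1*(-183)) = -32030 + (-45 + 183)/(95 + 183) = -32030 + 138/278 = -32030 + (1/278)*138 = -32030 + 69/139 = -4452101/139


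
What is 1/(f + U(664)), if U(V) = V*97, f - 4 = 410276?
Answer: 1/474688 ≈ 2.1066e-6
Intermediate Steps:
f = 410280 (f = 4 + 410276 = 410280)
U(V) = 97*V
1/(f + U(664)) = 1/(410280 + 97*664) = 1/(410280 + 64408) = 1/474688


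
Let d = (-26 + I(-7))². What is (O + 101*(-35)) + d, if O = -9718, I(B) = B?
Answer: -12164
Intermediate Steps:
d = 1089 (d = (-26 - 7)² = (-33)² = 1089)
(O + 101*(-35)) + d = (-9718 + 101*(-35)) + 1089 = (-9718 - 3535) + 1089 = -13253 + 1089 = -12164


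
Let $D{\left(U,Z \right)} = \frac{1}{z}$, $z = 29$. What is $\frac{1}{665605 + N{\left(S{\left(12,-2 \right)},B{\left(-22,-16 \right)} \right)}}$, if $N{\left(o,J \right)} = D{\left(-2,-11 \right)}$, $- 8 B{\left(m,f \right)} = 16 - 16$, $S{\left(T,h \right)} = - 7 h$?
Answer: $\frac{29}{19302546} \approx 1.5024 \cdot 10^{-6}$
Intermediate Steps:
$B{\left(m,f \right)} = 0$ ($B{\left(m,f \right)} = - \frac{16 - 16}{8} = \left(- \frac{1}{8}\right) 0 = 0$)
$D{\left(U,Z \right)} = \frac{1}{29}$
$N{\left(o,J \right)} = \frac{1}{29}$
$\frac{1}{665605 + N{\left(S{\left(12,-2 \right)},B{\left(-22,-16 \right)} \right)}} = \frac{1}{665605 + \frac{1}{29}} = \frac{1}{\frac{19302546}{29}} = \frac{29}{19302546}$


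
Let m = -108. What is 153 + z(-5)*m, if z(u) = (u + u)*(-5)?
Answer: -5247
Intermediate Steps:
z(u) = -10*u (z(u) = (2*u)*(-5) = -10*u)
153 + z(-5)*m = 153 - 10*(-5)*(-108) = 153 + 50*(-108) = 153 - 5400 = -5247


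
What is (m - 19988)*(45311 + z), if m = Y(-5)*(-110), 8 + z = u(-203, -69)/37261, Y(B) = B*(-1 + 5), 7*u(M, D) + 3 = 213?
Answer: -30026768590044/37261 ≈ -8.0585e+8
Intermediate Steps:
u(M, D) = 30 (u(M, D) = -3/7 + (1/7)*213 = -3/7 + 213/7 = 30)
Y(B) = 4*B (Y(B) = B*4 = 4*B)
z = -298058/37261 (z = -8 + 30/37261 = -298058/37261 ≈ -7.9992)
m = 2200 (m = (4*(-5))*(-110) = -20*(-110) = 2200)
(m - 19988)*(45311 + z) = (2200 - 19988)*(45311 - 298058/37261) = -17788*1688035113/37261 = -30026768590044/37261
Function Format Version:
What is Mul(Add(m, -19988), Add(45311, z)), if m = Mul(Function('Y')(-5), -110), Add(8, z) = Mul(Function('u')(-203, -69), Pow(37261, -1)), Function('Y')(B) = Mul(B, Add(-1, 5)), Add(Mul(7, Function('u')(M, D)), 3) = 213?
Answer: Rational(-30026768590044, 37261) ≈ -8.0585e+8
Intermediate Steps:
Function('u')(M, D) = 30 (Function('u')(M, D) = Add(Rational(-3, 7), Mul(Rational(1, 7), 213)) = Add(Rational(-3, 7), Rational(213, 7)) = 30)
Function('Y')(B) = Mul(4, B) (Function('Y')(B) = Mul(B, 4) = Mul(4, B))
z = Rational(-298058, 37261) (z = Add(-8, Mul(30, Pow(37261, -1))) = Add(-8, Mul(30, Rational(1, 37261))) = Add(-8, Rational(30, 37261)) = Rational(-298058, 37261) ≈ -7.9992)
m = 2200 (m = Mul(Mul(4, -5), -110) = Mul(-20, -110) = 2200)
Mul(Add(m, -19988), Add(45311, z)) = Mul(Add(2200, -19988), Add(45311, Rational(-298058, 37261))) = Mul(-17788, Rational(1688035113, 37261)) = Rational(-30026768590044, 37261)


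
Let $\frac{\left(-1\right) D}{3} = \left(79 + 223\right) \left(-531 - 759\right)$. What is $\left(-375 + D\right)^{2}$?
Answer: $1365076773225$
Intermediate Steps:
$D = 1168740$ ($D = - 3 \left(79 + 223\right) \left(-531 - 759\right) = - 3 \cdot 302 \left(-1290\right) = \left(-3\right) \left(-389580\right) = 1168740$)
$\left(-375 + D\right)^{2} = \left(-375 + 1168740\right)^{2} = 1168365^{2} = 1365076773225$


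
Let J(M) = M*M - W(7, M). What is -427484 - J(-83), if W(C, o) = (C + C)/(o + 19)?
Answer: -13899943/32 ≈ -4.3437e+5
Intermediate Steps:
W(C, o) = 2*C/(19 + o) (W(C, o) = (2*C)/(19 + o) = 2*C/(19 + o))
J(M) = M**2 - 14/(19 + M) (J(M) = M*M - 2*7/(19 + M) = M**2 - 14/(19 + M))
-427484 - J(-83) = -427484 - (-14 + (-83)**2*(19 - 83))/(19 - 83) = -427484 - (-14 + 6889*(-64))/(-64) = -427484 - (-1)*(-14 - 440896)/64 = -427484 - (-1)*(-440910)/64 = -427484 - 1*220455/32 = -427484 - 220455/32 = -13899943/32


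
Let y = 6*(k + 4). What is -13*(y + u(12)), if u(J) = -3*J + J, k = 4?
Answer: -312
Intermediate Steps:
y = 48 (y = 6*(4 + 4) = 6*8 = 48)
u(J) = -2*J
-13*(y + u(12)) = -13*(48 - 2*12) = -13*(48 - 24) = -13*24 = -312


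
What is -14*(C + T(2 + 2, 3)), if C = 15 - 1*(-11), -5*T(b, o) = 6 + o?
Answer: -1694/5 ≈ -338.80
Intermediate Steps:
T(b, o) = -6/5 - o/5 (T(b, o) = -(6 + o)/5 = -6/5 - o/5)
C = 26 (C = 15 + 11 = 26)
-14*(C + T(2 + 2, 3)) = -14*(26 + (-6/5 - ⅕*3)) = -14*(26 + (-6/5 - ⅗)) = -14*(26 - 9/5) = -14*121/5 = -1694/5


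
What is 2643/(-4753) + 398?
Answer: 1889051/4753 ≈ 397.44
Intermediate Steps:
2643/(-4753) + 398 = 2643*(-1/4753) + 398 = -2643/4753 + 398 = 1889051/4753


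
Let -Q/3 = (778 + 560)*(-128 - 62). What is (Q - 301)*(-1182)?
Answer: -901108338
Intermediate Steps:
Q = 762660 (Q = -3*(778 + 560)*(-128 - 62) = -4014*(-190) = -3*(-254220) = 762660)
(Q - 301)*(-1182) = (762660 - 301)*(-1182) = 762359*(-1182) = -901108338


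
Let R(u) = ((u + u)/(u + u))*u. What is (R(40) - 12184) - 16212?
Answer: -28356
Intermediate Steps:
R(u) = u (R(u) = ((2*u)/((2*u)))*u = ((2*u)*(1/(2*u)))*u = 1*u = u)
(R(40) - 12184) - 16212 = (40 - 12184) - 16212 = -12144 - 16212 = -28356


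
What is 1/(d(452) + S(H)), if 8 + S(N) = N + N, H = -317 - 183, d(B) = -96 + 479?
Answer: -1/625 ≈ -0.0016000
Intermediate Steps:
d(B) = 383
H = -500
S(N) = -8 + 2*N (S(N) = -8 + (N + N) = -8 + 2*N)
1/(d(452) + S(H)) = 1/(383 + (-8 + 2*(-500))) = 1/(383 + (-8 - 1000)) = 1/(383 - 1008) = 1/(-625) = -1/625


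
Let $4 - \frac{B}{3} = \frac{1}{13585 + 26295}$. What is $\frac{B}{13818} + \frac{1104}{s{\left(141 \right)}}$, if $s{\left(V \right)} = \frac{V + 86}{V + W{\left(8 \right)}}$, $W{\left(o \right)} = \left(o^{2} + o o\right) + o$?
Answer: $\frac{56173075933053}{41697012560} \approx 1347.2$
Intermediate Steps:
$B = \frac{478557}{39880}$ ($B = 12 - \frac{3}{13585 + 26295} = 12 - \frac{3}{39880} = \frac{478557}{39880} \approx 12.0$)
$W{\left(o \right)} = o + 2 o^{2}$ ($W{\left(o \right)} = \left(o^{2} + o^{2}\right) + o = 2 o^{2} + o = o + 2 o^{2}$)
$s{\left(V \right)} = \frac{86 + V}{136 + V}$ ($s{\left(V \right)} = \frac{V + 86}{V + 8 \left(1 + 2 \cdot 8\right)} = \frac{86 + V}{V + 8 \left(1 + 16\right)} = \frac{86 + V}{V + 8 \cdot 17} = \frac{86 + V}{V + 136} = \frac{86 + V}{136 + V}$)
$\frac{B}{13818} + \frac{1104}{s{\left(141 \right)}} = \frac{478557}{39880 \cdot 13818} + \frac{1104}{\frac{1}{136 + 141} \left(86 + 141\right)} = \frac{478557}{39880} \cdot \frac{1}{13818} + \frac{1104}{\frac{1}{277} \cdot 227} = \frac{159519}{183687280} + \frac{1104}{\frac{1}{277} \cdot 227} = \frac{159519}{183687280} + \frac{1104}{\frac{227}{277}} = \frac{159519}{183687280} + 1104 \cdot \frac{277}{227} = \frac{159519}{183687280} + \frac{305808}{227} = \frac{56173075933053}{41697012560}$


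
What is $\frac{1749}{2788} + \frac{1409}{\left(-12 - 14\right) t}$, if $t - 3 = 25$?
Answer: $- \frac{663755}{507416} \approx -1.3081$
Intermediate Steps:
$t = 28$ ($t = 3 + 25 = 28$)
$\frac{1749}{2788} + \frac{1409}{\left(-12 - 14\right) t} = \frac{1749}{2788} + \frac{1409}{\left(-12 - 14\right) 28} = 1749 \cdot \frac{1}{2788} + \frac{1409}{\left(-26\right) 28} = \frac{1749}{2788} + \frac{1409}{-728} = \frac{1749}{2788} + 1409 \left(- \frac{1}{728}\right) = \frac{1749}{2788} - \frac{1409}{728} = - \frac{663755}{507416}$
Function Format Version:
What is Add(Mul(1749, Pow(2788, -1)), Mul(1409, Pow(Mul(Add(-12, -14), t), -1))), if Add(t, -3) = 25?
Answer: Rational(-663755, 507416) ≈ -1.3081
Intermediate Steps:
t = 28 (t = Add(3, 25) = 28)
Add(Mul(1749, Pow(2788, -1)), Mul(1409, Pow(Mul(Add(-12, -14), t), -1))) = Add(Mul(1749, Pow(2788, -1)), Mul(1409, Pow(Mul(Add(-12, -14), 28), -1))) = Add(Mul(1749, Rational(1, 2788)), Mul(1409, Pow(Mul(-26, 28), -1))) = Add(Rational(1749, 2788), Mul(1409, Pow(-728, -1))) = Add(Rational(1749, 2788), Mul(1409, Rational(-1, 728))) = Add(Rational(1749, 2788), Rational(-1409, 728)) = Rational(-663755, 507416)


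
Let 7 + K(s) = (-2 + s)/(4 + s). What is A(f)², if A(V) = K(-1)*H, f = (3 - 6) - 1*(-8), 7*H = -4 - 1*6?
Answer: 6400/49 ≈ 130.61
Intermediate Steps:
H = -10/7 (H = (-4 - 1*6)/7 = (-4 - 6)/7 = (⅐)*(-10) = -10/7 ≈ -1.4286)
f = 5 (f = -3 + 8 = 5)
K(s) = -7 + (-2 + s)/(4 + s)
A(V) = 80/7 (A(V) = (6*(-5 - 1*(-1))/(4 - 1))*(-10/7) = (6*(-5 + 1)/3)*(-10/7) = (6*(⅓)*(-4))*(-10/7) = -8*(-10/7) = 80/7)
A(f)² = (80/7)² = 6400/49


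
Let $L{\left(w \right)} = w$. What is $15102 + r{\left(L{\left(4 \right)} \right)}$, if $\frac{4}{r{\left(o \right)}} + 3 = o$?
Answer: $15106$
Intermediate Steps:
$r{\left(o \right)} = \frac{4}{-3 + o}$
$15102 + r{\left(L{\left(4 \right)} \right)} = 15102 + \frac{4}{-3 + 4} = 15102 + \frac{4}{1} = 15102 + 4 \cdot 1 = 15102 + 4 = 15106$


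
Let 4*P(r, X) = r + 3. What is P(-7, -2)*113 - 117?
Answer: -230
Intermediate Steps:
P(r, X) = ¾ + r/4 (P(r, X) = (r + 3)/4 = (3 + r)/4 = ¾ + r/4)
P(-7, -2)*113 - 117 = (¾ + (¼)*(-7))*113 - 117 = (¾ - 7/4)*113 - 117 = -1*113 - 117 = -113 - 117 = -230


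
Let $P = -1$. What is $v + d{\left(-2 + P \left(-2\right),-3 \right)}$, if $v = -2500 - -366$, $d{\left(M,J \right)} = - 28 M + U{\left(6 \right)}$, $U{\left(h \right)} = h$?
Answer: $-2128$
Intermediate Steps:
$d{\left(M,J \right)} = 6 - 28 M$ ($d{\left(M,J \right)} = - 28 M + 6 = 6 - 28 M$)
$v = -2134$ ($v = -2500 + 366 = -2134$)
$v + d{\left(-2 + P \left(-2\right),-3 \right)} = -2134 + \left(6 - 28 \left(-2 - -2\right)\right) = -2134 + \left(6 - 28 \left(-2 + 2\right)\right) = -2134 + \left(6 - 0\right) = -2134 + \left(6 + 0\right) = -2134 + 6 = -2128$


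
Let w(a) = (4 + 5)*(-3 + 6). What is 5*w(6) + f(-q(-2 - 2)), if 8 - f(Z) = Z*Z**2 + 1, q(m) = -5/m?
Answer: 9213/64 ≈ 143.95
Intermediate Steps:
w(a) = 27 (w(a) = 9*3 = 27)
f(Z) = 7 - Z**3 (f(Z) = 8 - (Z*Z**2 + 1) = 8 - (Z**3 + 1) = 8 - (1 + Z**3) = 8 + (-1 - Z**3) = 7 - Z**3)
5*w(6) + f(-q(-2 - 2)) = 5*27 + (7 - (-(-5)/(-2 - 2))**3) = 135 + (7 - (-(-5)/(-4))**3) = 135 + (7 - (-(-5)*(-1)/4)**3) = 135 + (7 - (-1*5/4)**3) = 135 + (7 - (-5/4)**3) = 135 + (7 - 1*(-125/64)) = 135 + (7 + 125/64) = 135 + 573/64 = 9213/64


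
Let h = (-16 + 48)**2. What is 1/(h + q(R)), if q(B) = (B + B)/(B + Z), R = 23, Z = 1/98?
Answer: 2255/2313628 ≈ 0.00097466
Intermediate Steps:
Z = 1/98 ≈ 0.010204
q(B) = 2*B/(1/98 + B) (q(B) = (B + B)/(B + 1/98) = (2*B)/(1/98 + B) = 2*B/(1/98 + B))
h = 1024 (h = 32**2 = 1024)
1/(h + q(R)) = 1/(1024 + 196*23/(1 + 98*23)) = 1/(1024 + 196*23/(1 + 2254)) = 1/(1024 + 196*23/2255) = 1/(1024 + 196*23*(1/2255)) = 1/(1024 + 4508/2255) = 1/(2313628/2255) = 2255/2313628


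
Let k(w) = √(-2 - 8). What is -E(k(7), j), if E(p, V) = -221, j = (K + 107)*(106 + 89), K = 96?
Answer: 221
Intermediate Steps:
k(w) = I*√10 (k(w) = √(-10) = I*√10)
j = 39585 (j = (96 + 107)*(106 + 89) = 203*195 = 39585)
-E(k(7), j) = -1*(-221) = 221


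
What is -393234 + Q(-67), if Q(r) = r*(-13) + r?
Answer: -392430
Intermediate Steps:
Q(r) = -12*r (Q(r) = -13*r + r = -12*r)
-393234 + Q(-67) = -393234 - 12*(-67) = -393234 + 804 = -392430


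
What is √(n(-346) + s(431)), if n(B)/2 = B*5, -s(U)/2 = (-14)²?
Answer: 6*I*√107 ≈ 62.064*I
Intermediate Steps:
s(U) = -392 (s(U) = -2*(-14)² = -2*196 = -392)
n(B) = 10*B (n(B) = 2*(B*5) = 2*(5*B) = 10*B)
√(n(-346) + s(431)) = √(10*(-346) - 392) = √(-3460 - 392) = √(-3852) = 6*I*√107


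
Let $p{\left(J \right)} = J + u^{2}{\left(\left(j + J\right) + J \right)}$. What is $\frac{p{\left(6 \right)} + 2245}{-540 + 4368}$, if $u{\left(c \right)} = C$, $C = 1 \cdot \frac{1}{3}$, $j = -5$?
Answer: $\frac{5065}{8613} \approx 0.58806$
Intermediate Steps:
$C = \frac{1}{3}$ ($C = 1 \cdot \frac{1}{3} = \frac{1}{3} \approx 0.33333$)
$u{\left(c \right)} = \frac{1}{3}$
$p{\left(J \right)} = \frac{1}{9} + J$ ($p{\left(J \right)} = J + \left(\frac{1}{3}\right)^{2} = J + \frac{1}{9} = \frac{1}{9} + J$)
$\frac{p{\left(6 \right)} + 2245}{-540 + 4368} = \frac{\left(\frac{1}{9} + 6\right) + 2245}{-540 + 4368} = \frac{\frac{55}{9} + 2245}{3828} = \frac{20260}{9} \cdot \frac{1}{3828} = \frac{5065}{8613}$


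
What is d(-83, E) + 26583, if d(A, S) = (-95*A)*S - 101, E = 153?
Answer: 1232887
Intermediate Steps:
d(A, S) = -101 - 95*A*S (d(A, S) = -95*A*S - 101 = -101 - 95*A*S)
d(-83, E) + 26583 = (-101 - 95*(-83)*153) + 26583 = (-101 + 1206405) + 26583 = 1206304 + 26583 = 1232887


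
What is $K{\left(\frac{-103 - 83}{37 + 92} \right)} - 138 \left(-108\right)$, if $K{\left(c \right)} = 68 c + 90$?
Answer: $\frac{640526}{43} \approx 14896.0$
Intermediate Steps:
$K{\left(c \right)} = 90 + 68 c$
$K{\left(\frac{-103 - 83}{37 + 92} \right)} - 138 \left(-108\right) = \left(90 + 68 \frac{-103 - 83}{37 + 92}\right) - 138 \left(-108\right) = \left(90 + 68 \left(- \frac{186}{129}\right)\right) - -14904 = \left(90 + 68 \left(\left(-186\right) \frac{1}{129}\right)\right) + 14904 = \left(90 + 68 \left(- \frac{62}{43}\right)\right) + 14904 = \left(90 - \frac{4216}{43}\right) + 14904 = - \frac{346}{43} + 14904 = \frac{640526}{43}$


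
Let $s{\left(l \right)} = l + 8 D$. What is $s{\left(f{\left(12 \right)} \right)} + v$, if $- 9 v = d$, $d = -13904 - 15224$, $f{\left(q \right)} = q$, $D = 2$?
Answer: $\frac{29380}{9} \approx 3264.4$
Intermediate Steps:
$s{\left(l \right)} = 16 + l$ ($s{\left(l \right)} = l + 8 \cdot 2 = l + 16 = 16 + l$)
$d = -29128$ ($d = -13904 - 15224 = -29128$)
$v = \frac{29128}{9}$ ($v = \left(- \frac{1}{9}\right) \left(-29128\right) = \frac{29128}{9} \approx 3236.4$)
$s{\left(f{\left(12 \right)} \right)} + v = \left(16 + 12\right) + \frac{29128}{9} = 28 + \frac{29128}{9} = \frac{29380}{9}$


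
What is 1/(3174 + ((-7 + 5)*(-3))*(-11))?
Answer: 1/3108 ≈ 0.00032175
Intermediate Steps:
1/(3174 + ((-7 + 5)*(-3))*(-11)) = 1/(3174 - 2*(-3)*(-11)) = 1/(3174 + 6*(-11)) = 1/(3174 - 66) = 1/3108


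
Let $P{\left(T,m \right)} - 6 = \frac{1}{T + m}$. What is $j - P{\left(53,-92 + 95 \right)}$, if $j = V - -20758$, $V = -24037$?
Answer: $- \frac{183961}{56} \approx -3285.0$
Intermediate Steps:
$P{\left(T,m \right)} = 6 + \frac{1}{T + m}$
$j = -3279$ ($j = -24037 - -20758 = -24037 + 20758 = -3279$)
$j - P{\left(53,-92 + 95 \right)} = -3279 - \frac{1 + 6 \cdot 53 + 6 \left(-92 + 95\right)}{53 + \left(-92 + 95\right)} = -3279 - \frac{1 + 318 + 6 \cdot 3}{53 + 3} = -3279 - \frac{1 + 318 + 18}{56} = -3279 - \frac{1}{56} \cdot 337 = -3279 - \frac{337}{56} = - \frac{183961}{56}$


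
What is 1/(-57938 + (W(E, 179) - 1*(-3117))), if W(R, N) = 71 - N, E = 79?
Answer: -1/54929 ≈ -1.8205e-5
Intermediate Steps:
1/(-57938 + (W(E, 179) - 1*(-3117))) = 1/(-57938 + ((71 - 1*179) - 1*(-3117))) = 1/(-57938 + ((71 - 179) + 3117)) = 1/(-57938 + (-108 + 3117)) = 1/(-57938 + 3009) = 1/(-54929) = -1/54929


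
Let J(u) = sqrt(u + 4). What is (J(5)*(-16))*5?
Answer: -240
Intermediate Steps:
J(u) = sqrt(4 + u)
(J(5)*(-16))*5 = (sqrt(4 + 5)*(-16))*5 = (sqrt(9)*(-16))*5 = (3*(-16))*5 = -48*5 = -240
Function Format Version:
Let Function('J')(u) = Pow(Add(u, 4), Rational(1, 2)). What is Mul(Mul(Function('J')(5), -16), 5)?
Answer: -240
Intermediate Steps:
Function('J')(u) = Pow(Add(4, u), Rational(1, 2))
Mul(Mul(Function('J')(5), -16), 5) = Mul(Mul(Pow(Add(4, 5), Rational(1, 2)), -16), 5) = Mul(Mul(Pow(9, Rational(1, 2)), -16), 5) = Mul(Mul(3, -16), 5) = Mul(-48, 5) = -240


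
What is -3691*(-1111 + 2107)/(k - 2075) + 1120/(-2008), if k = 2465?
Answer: -153798306/16315 ≈ -9426.8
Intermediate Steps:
-3691*(-1111 + 2107)/(k - 2075) + 1120/(-2008) = -3691*(-1111 + 2107)/(2465 - 2075) + 1120/(-2008) = -3691/(390/996) + 1120*(-1/2008) = -3691/(390*(1/996)) - 140/251 = -3691/65/166 - 140/251 = -3691*166/65 - 140/251 = -612706/65 - 140/251 = -153798306/16315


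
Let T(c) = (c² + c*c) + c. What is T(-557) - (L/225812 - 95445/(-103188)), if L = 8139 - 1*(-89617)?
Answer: 1203772380218069/1941757388 ≈ 6.1994e+5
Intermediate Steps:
L = 97756 (L = 8139 + 89617 = 97756)
T(c) = c + 2*c² (T(c) = (c² + c²) + c = 2*c² + c = c + 2*c²)
T(-557) - (L/225812 - 95445/(-103188)) = -557*(1 + 2*(-557)) - (97756/225812 - 95445/(-103188)) = -557*(1 - 1114) - (97756*(1/225812) - 95445*(-1/103188)) = -557*(-1113) - (24439/56453 + 31815/34396) = 619941 - 1*2636656039/1941757388 = 619941 - 2636656039/1941757388 = 1203772380218069/1941757388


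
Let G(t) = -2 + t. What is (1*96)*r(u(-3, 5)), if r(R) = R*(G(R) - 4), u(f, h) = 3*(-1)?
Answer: 2592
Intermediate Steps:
u(f, h) = -3
r(R) = R*(-6 + R) (r(R) = R*((-2 + R) - 4) = R*(-6 + R))
(1*96)*r(u(-3, 5)) = (1*96)*(-3*(-6 - 3)) = 96*(-3*(-9)) = 96*27 = 2592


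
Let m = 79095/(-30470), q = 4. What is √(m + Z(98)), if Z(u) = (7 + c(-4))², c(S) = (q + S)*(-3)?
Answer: √1723303978/6094 ≈ 6.8121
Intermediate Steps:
c(S) = -12 - 3*S (c(S) = (4 + S)*(-3) = -12 - 3*S)
m = -15819/6094 (m = 79095*(-1/30470) = -15819/6094 ≈ -2.5958)
Z(u) = 49 (Z(u) = (7 + (-12 - 3*(-4)))² = (7 + (-12 + 12))² = (7 + 0)² = 7² = 49)
√(m + Z(98)) = √(-15819/6094 + 49) = √(282787/6094) = √1723303978/6094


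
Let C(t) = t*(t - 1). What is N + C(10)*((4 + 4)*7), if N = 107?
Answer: 5147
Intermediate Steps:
C(t) = t*(-1 + t)
N + C(10)*((4 + 4)*7) = 107 + (10*(-1 + 10))*((4 + 4)*7) = 107 + (10*9)*(8*7) = 107 + 90*56 = 107 + 5040 = 5147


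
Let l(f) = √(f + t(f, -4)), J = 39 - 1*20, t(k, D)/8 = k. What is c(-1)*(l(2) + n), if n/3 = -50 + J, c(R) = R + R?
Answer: 186 - 6*√2 ≈ 177.51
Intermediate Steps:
t(k, D) = 8*k
J = 19 (J = 39 - 20 = 19)
c(R) = 2*R
l(f) = 3*√f (l(f) = √(f + 8*f) = √(9*f) = 3*√f)
n = -93 (n = 3*(-50 + 19) = 3*(-31) = -93)
c(-1)*(l(2) + n) = (2*(-1))*(3*√2 - 93) = -2*(-93 + 3*√2) = 186 - 6*√2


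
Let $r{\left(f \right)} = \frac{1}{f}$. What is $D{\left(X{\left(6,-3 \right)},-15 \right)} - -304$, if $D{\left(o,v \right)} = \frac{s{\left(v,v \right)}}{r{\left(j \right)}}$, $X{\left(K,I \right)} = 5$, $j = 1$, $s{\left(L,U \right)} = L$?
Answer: $289$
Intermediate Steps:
$D{\left(o,v \right)} = v$ ($D{\left(o,v \right)} = \frac{v}{1^{-1}} = \frac{v}{1} = v 1 = v$)
$D{\left(X{\left(6,-3 \right)},-15 \right)} - -304 = -15 - -304 = -15 + 304 = 289$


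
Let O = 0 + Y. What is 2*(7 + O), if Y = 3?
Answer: 20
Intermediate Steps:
O = 3 (O = 0 + 3 = 3)
2*(7 + O) = 2*(7 + 3) = 2*10 = 20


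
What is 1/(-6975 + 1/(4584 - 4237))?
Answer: -347/2420324 ≈ -0.00014337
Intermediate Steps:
1/(-6975 + 1/(4584 - 4237)) = 1/(-6975 + 1/347) = 1/(-2420324/347) = -347/2420324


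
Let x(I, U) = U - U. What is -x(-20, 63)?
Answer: 0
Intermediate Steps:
x(I, U) = 0
-x(-20, 63) = -1*0 = 0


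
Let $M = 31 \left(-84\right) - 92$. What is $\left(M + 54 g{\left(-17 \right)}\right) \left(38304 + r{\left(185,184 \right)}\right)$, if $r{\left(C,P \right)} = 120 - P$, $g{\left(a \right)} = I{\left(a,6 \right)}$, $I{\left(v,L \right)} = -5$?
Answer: $-113419840$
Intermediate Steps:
$g{\left(a \right)} = -5$
$M = -2696$ ($M = -2604 - 92 = -2696$)
$\left(M + 54 g{\left(-17 \right)}\right) \left(38304 + r{\left(185,184 \right)}\right) = \left(-2696 + 54 \left(-5\right)\right) \left(38304 + \left(120 - 184\right)\right) = \left(-2696 - 270\right) \left(38304 + \left(120 - 184\right)\right) = - 2966 \left(38304 - 64\right) = \left(-2966\right) 38240 = -113419840$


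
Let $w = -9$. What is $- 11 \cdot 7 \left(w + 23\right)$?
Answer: $-1078$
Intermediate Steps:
$- 11 \cdot 7 \left(w + 23\right) = - 11 \cdot 7 \left(-9 + 23\right) = - 11 \cdot 7 \cdot 14 = \left(-11\right) 98 = -1078$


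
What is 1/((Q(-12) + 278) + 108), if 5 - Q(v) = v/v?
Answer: 1/390 ≈ 0.0025641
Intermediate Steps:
Q(v) = 4 (Q(v) = 5 - v/v = 5 - 1*1 = 5 - 1 = 4)
1/((Q(-12) + 278) + 108) = 1/((4 + 278) + 108) = 1/(282 + 108) = 1/390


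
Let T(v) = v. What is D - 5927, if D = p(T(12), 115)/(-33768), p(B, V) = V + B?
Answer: -200143063/33768 ≈ -5927.0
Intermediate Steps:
p(B, V) = B + V
D = -127/33768 (D = (12 + 115)/(-33768) = 127*(-1/33768) = -127/33768 ≈ -0.0037610)
D - 5927 = -127/33768 - 5927 = -200143063/33768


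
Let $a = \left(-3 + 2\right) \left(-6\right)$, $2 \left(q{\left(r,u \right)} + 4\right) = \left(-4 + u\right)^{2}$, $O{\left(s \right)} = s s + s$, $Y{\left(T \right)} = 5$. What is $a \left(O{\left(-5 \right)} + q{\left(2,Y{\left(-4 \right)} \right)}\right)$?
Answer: $99$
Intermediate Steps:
$O{\left(s \right)} = s + s^{2}$ ($O{\left(s \right)} = s^{2} + s = s + s^{2}$)
$q{\left(r,u \right)} = -4 + \frac{\left(-4 + u\right)^{2}}{2}$
$a = 6$ ($a = \left(-1\right) \left(-6\right) = 6$)
$a \left(O{\left(-5 \right)} + q{\left(2,Y{\left(-4 \right)} \right)}\right) = 6 \left(- 5 \left(1 - 5\right) - \left(4 - \frac{\left(-4 + 5\right)^{2}}{2}\right)\right) = 6 \left(\left(-5\right) \left(-4\right) - \left(4 - \frac{1^{2}}{2}\right)\right) = 6 \left(20 + \left(-4 + \frac{1}{2} \cdot 1\right)\right) = 6 \left(20 + \left(-4 + \frac{1}{2}\right)\right) = 6 \left(20 - \frac{7}{2}\right) = 6 \cdot \frac{33}{2} = 99$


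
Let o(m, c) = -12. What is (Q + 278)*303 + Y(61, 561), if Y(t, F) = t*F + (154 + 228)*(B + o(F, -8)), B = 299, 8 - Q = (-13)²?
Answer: 179306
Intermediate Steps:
Q = -161 (Q = 8 - 1*(-13)² = 8 - 1*169 = 8 - 169 = -161)
Y(t, F) = 109634 + F*t (Y(t, F) = t*F + (154 + 228)*(299 - 12) = F*t + 382*287 = F*t + 109634 = 109634 + F*t)
(Q + 278)*303 + Y(61, 561) = (-161 + 278)*303 + (109634 + 561*61) = 117*303 + (109634 + 34221) = 35451 + 143855 = 179306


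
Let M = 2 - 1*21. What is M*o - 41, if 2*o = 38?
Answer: -402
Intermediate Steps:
o = 19 (o = (1/2)*38 = 19)
M = -19 (M = 2 - 21 = -19)
M*o - 41 = -19*19 - 41 = -361 - 41 = -402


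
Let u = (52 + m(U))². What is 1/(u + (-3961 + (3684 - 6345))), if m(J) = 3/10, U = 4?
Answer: -100/388671 ≈ -0.00025729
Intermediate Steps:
m(J) = 3/10 (m(J) = 3*(⅒) = 3/10)
u = 273529/100 (u = (52 + 3/10)² = (523/10)² = 273529/100 ≈ 2735.3)
1/(u + (-3961 + (3684 - 6345))) = 1/(273529/100 + (-3961 + (3684 - 6345))) = 1/(273529/100 + (-3961 - 2661)) = 1/(273529/100 - 6622) = 1/(-388671/100) = -100/388671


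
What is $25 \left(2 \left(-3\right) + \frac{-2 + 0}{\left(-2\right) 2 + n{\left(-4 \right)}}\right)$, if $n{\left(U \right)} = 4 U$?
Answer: $- \frac{295}{2} \approx -147.5$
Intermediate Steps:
$25 \left(2 \left(-3\right) + \frac{-2 + 0}{\left(-2\right) 2 + n{\left(-4 \right)}}\right) = 25 \left(2 \left(-3\right) + \frac{-2 + 0}{\left(-2\right) 2 + 4 \left(-4\right)}\right) = 25 \left(-6 - \frac{2}{-4 - 16}\right) = 25 \left(-6 - \frac{2}{-20}\right) = 25 \left(-6 - - \frac{1}{10}\right) = 25 \left(-6 + \frac{1}{10}\right) = 25 \left(- \frac{59}{10}\right) = - \frac{295}{2}$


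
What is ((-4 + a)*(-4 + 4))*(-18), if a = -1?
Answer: 0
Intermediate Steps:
((-4 + a)*(-4 + 4))*(-18) = ((-4 - 1)*(-4 + 4))*(-18) = -5*0*(-18) = 0*(-18) = 0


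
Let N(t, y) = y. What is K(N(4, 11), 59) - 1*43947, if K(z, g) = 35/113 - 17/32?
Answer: -158913153/3616 ≈ -43947.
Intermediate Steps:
K(z, g) = -801/3616 (K(z, g) = 35*(1/113) - 17*1/32 = 35/113 - 17/32 = -801/3616)
K(N(4, 11), 59) - 1*43947 = -801/3616 - 1*43947 = -801/3616 - 43947 = -158913153/3616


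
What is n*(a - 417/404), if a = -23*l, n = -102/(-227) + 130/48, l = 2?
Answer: -326874203/2200992 ≈ -148.51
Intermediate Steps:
n = 17203/5448 (n = -102*(-1/227) + 130*(1/48) = 102/227 + 65/24 = 17203/5448 ≈ 3.1577)
a = -46 (a = -23*2 = -46)
n*(a - 417/404) = 17203*(-46 - 417/404)/5448 = (17203/5448)*(-19001/404) = -326874203/2200992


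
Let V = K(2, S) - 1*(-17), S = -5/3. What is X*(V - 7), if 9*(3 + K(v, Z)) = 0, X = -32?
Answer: -224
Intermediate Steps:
S = -5/3 (S = -5*⅓ = -5/3 ≈ -1.6667)
K(v, Z) = -3 (K(v, Z) = -3 + (⅑)*0 = -3 + 0 = -3)
V = 14 (V = -3 - 1*(-17) = -3 + 17 = 14)
X*(V - 7) = -32*(14 - 7) = -32*7 = -224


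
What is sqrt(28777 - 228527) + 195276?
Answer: 195276 + 5*I*sqrt(7990) ≈ 1.9528e+5 + 446.93*I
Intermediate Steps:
sqrt(28777 - 228527) + 195276 = sqrt(-199750) + 195276 = 5*I*sqrt(7990) + 195276 = 195276 + 5*I*sqrt(7990)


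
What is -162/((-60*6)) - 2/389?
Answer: 3461/7780 ≈ 0.44486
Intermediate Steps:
-162/((-60*6)) - 2/389 = -162/(-360) - 2*1/389 = -162*(-1/360) - 2/389 = 9/20 - 2/389 = 3461/7780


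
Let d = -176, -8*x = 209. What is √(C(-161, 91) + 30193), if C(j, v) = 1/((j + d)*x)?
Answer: √149781661078841/70433 ≈ 173.76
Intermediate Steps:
x = -209/8 (x = -⅛*209 = -209/8 ≈ -26.125)
C(j, v) = -8/(209*(-176 + j)) (C(j, v) = 1/((j - 176)*(-209/8)) = -8/209/(-176 + j) = -8/(209*(-176 + j)))
√(C(-161, 91) + 30193) = √(-8/(-36784 + 209*(-161)) + 30193) = √(-8/(-36784 - 33649) + 30193) = √(-8/(-70433) + 30193) = √(-8*(-1/70433) + 30193) = √(8/70433 + 30193) = √(2126583577/70433) = √149781661078841/70433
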